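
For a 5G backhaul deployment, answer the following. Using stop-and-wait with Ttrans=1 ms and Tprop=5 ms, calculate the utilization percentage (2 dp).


Given: Ttrans = 1 ms, Tprop = 5 ms
RTT = 2 * Tprop = 2 * 5 = 10 ms
U = Ttrans / (Ttrans + RTT)
U = 1 / (1 + 10)
U = 1 / 11 = 0.090909
U% = 9.09%

9.09


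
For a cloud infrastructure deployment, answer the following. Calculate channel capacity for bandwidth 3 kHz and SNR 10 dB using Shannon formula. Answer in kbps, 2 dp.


Given: B = 3 kHz, SNR = 10 dB
SNR linear = 10^(10/10) = 10
1 + SNR = 11
log2(11) = 3.4594316186
C = 3 * 1000 * 3.4594316186 = 10378.2949 bps
C = 10.378295 kbps -> 10.38 kbps (2 dp)

10.38


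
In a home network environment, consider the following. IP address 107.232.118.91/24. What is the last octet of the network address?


Given: IP = 107.232.118.91, prefix = /24
Subnet mask = 255.255.255.0
Last octet of IP: 91
Last octet of mask: 0
Network last octet = 91 AND 0 = 0

0


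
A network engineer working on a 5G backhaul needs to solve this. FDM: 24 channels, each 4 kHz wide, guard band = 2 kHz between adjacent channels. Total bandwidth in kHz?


Given: 24 channels, 4 kHz each, guard = 2 kHz
Channel bandwidth = 24 * 4 = 96 kHz
Guard bands = 23 gaps * 2 kHz = 46 kHz
Total = 96 + 46 = 142 kHz

142


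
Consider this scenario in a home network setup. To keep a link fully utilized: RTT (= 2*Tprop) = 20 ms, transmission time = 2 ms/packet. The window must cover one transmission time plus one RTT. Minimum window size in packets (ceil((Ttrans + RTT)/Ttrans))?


Given: Ttrans = 2 ms, RTT = 20 ms (= 2 * Tprop, Tprop = 10 ms)
Time until first ACK returns = Ttrans + RTT = 2 + 20 = 22 ms
Need W * Ttrans >= Ttrans + RTT  ->  W >= (Ttrans + RTT) / Ttrans
(Ttrans + RTT) / Ttrans = 22 / 2 = 11
W_min = ceil(11) = 11

11


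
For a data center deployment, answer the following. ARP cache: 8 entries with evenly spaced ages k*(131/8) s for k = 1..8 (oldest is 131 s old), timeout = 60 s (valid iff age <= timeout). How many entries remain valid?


Ages are k * 131/8 s for k = 1..8 (spacing = 16.3750 s).
Entry k is valid iff k * 131/8 <= 60 iff k <= 8 * 60 / 131 = 3.6641
n_valid = floor(3.6641) = 3
(n_stale = 8 - 3 = 5)

3


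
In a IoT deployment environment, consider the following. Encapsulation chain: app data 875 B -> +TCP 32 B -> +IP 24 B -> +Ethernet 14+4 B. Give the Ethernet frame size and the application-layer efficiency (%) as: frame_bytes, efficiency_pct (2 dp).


TCP segment = 875 + 32 = 907 B
IP packet = 907 + 24 = 931 B
Ethernet frame = 931 + 14 + 4 = 949 B
Efficiency = app / frame = 875 / 949 = 0.922023 = 92.2023% -> 92.20% (2 dp)

949, 92.20


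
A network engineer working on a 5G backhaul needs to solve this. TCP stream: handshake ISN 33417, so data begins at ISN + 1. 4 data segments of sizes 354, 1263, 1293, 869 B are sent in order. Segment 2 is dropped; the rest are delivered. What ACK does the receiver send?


SYN uses sequence number 33417; first data byte = ISN + 1 = 33418.
Segment 1: SEQ = 33418, len = 354 B, covers [33418, 33771]
Segment 2: SEQ = 33772, len = 1263 B, covers [33772, 35034] [LOST]
Segment 3: SEQ = 35035, len = 1293 B, covers [35035, 36327]
Segment 4: SEQ = 36328, len = 869 B, covers [36328, 37196]
In-order data received: bytes [33418, 33771] (segments 1..1).
Segment 2 missing -> gap begins at byte 33772; later segments buffered out of order.
Cumulative ACK = next expected in-order byte = 33418 + 354 = 33772

33772


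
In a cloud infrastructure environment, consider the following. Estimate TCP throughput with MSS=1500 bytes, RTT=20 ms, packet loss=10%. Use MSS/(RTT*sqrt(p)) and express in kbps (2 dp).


Given: MSS = 1500 bytes, RTT = 20 ms, loss = 10%
RTT in seconds = 20 / 1000 = 0.02
Loss rate = 10% = 0.1
sqrt(loss) = sqrt(0.1) = 0.316227766017
Throughput (bytes/s) = 1500 / (0.02 * 0.316227766017) = 237170.8245
Throughput (kbps) = 237170.8245 * 8 / 1000 = 1897.366596 -> 1897.37 kbps (2 dp)

1897.37


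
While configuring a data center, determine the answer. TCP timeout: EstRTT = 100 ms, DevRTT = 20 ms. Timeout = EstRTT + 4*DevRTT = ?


Given: EstRTT = 100 ms, DevRTT = 20 ms
Timeout = EstRTT + 4 * DevRTT
4 * DevRTT = 4 * 20 = 80
Timeout = 100 + 80 = 180 ms

180


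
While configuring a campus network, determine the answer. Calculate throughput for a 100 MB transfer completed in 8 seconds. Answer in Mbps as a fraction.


Given: file = 100 MB, time = 8 s
File in Mb = 100 * 8 = 800 Mb
Throughput = 800 / 8 Mbps
Throughput = 100 Mbps

100


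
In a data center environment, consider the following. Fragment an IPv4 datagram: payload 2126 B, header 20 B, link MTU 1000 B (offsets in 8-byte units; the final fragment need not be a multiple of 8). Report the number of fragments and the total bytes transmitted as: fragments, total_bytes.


Max data per non-final fragment = floor((MTU - header)/8)*8 = floor((1000 - 20)/8)*8 = floor(980/8)*8 = 976 B
Final fragment needs no 8-byte alignment: it can carry up to MTU - header = 980 B
Non-final fragments needed = ceil((payload - 980) / 976) = ceil(1146/976) = ceil(1.1742) = 2
Number of fragments = 2 + 1 = 3
Fragment sizes (data): 2 * 976 B + 174 B (last, 174 <= 980 OK)
Total bytes sent = payload + n_frags * header = 2126 + 3*20 = 2126 + 60 = 2186 B

3, 2186


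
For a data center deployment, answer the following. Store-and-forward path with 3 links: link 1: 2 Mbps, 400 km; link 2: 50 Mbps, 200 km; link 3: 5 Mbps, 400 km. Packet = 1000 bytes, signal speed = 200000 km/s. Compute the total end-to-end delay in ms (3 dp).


Packet = 1000 bytes = 8000 bits. Store-and-forward: sum (t_trans + t_prop) per link.
Link 1: t_trans = 8000/(2*10^6) s = 4.0000 ms; t_prop = 400/200000 s = 2.0000 ms; subtotal = 6.0000 ms
Link 2: t_trans = 8000/(50*10^6) s = 0.1600 ms; t_prop = 200/200000 s = 1.0000 ms; subtotal = 1.1600 ms
Link 3: t_trans = 8000/(5*10^6) s = 1.6000 ms; t_prop = 400/200000 s = 2.0000 ms; subtotal = 3.6000 ms
End-to-end = 6.0000 + 1.1600 + 3.6000 = 10.7600 ms -> 10.760 ms (3 dp)

10.760


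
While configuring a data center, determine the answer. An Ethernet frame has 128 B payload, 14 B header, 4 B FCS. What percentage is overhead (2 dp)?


Given: payload = 128 B, header = 14 B, trailer = 4 B
Overhead bytes = header + trailer = 14 + 4 = 18
Total frame = payload + overhead = 128 + 18 = 146
Overhead % = 18 / 146 * 100 = 12.3288% -> 12.33% (2 dp)

12.33


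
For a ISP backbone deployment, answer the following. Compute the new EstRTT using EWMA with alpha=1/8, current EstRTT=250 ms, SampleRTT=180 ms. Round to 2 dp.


Given: EstRTT = 250 ms, SampleRTT = 180 ms, alpha = 1/8
New EstRTT = (1 - alpha) * EstRTT + alpha * SampleRTT
(7/8) * 250 = 218.75
(1/8) * 180 = 22.5
New EstRTT = 218.75 + 22.5 = 241.25 ms -> 241.25 ms (2 dp)

241.25


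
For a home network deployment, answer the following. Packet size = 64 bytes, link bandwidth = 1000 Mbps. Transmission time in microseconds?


Given: packet = 64 bytes, bandwidth = 1000 Mbps
Packet in bits = 64 * 8 = 512 bits
Bandwidth = 1000 * 10^6 = 1000000000 bps
Time = 512 / 1000000000 seconds
Time in us = 512 * 10^6 / 1000000000 = 0.512

0.512


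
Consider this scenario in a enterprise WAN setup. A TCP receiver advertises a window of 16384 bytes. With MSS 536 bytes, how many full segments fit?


Given: RWND = 16384 bytes, MSS = 536 bytes
Full segments = floor(RWND / MSS)
Full segments = floor(16384 / 536)
Full segments = floor(30.5672) = 30

30


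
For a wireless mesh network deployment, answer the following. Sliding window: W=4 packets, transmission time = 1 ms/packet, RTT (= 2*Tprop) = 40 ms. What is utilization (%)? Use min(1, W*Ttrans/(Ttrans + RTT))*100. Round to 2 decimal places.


Given: W = 4, Ttrans = 1 ms, RTT = 40 ms (= 2 * Tprop, Tprop = 20 ms)
Cycle time = Ttrans + RTT = 1 + 40 = 41 ms (first packet sent until its ACK returns)
W * Ttrans = 4 * 1 = 4 ms of sending per cycle
W * Ttrans / (Ttrans + RTT) = 4 / 41 = 0.097561
U = min(1, 0.097561) = 0.097561
U% = 9.76%

9.76


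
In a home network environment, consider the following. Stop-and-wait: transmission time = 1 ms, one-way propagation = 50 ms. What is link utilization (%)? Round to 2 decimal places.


Given: Ttrans = 1 ms, Tprop = 50 ms
RTT = 2 * Tprop = 2 * 50 = 100 ms
U = Ttrans / (Ttrans + RTT)
U = 1 / (1 + 100)
U = 1 / 101 = 0.009901
U% = 0.99%

0.99


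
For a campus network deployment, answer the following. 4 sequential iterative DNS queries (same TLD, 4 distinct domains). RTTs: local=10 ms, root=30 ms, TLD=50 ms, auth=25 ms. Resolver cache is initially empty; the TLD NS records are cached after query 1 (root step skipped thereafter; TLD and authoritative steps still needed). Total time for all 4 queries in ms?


Lookup 1 (cold cache): local + root + TLD + auth = 10 + 30 + 50 + 25 = 115 ms
Lookups 2..4 (TLD NS cached -> skip root; new domain -> still ask TLD and auth): local + TLD + auth = 10 + 50 + 25 = 85 ms each
Remaining 3 lookups: 3 * 85 = 255 ms
Total = 115 + 255 = 370 ms

370


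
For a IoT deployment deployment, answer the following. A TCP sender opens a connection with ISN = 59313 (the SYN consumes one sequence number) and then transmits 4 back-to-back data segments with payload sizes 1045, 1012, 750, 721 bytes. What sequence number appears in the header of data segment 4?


The SYN occupies sequence number ISN = 59313, so the first data byte is ISN + 1 = 59314.
SEQ of data segment i = (ISN + 1) + sum of payload sizes of segments 1..i-1.
Segment 1: SEQ = 59314, payload = 1045 bytes
Segment 2: SEQ = 60359, payload = 1012 bytes
Segment 3: SEQ = 61371, payload = 750 bytes
Segment 4: SEQ = 62121, payload = 721 bytes
SEQ of segment 4 = 59314 + 1045 + 1012 + 750 = 62121

62121


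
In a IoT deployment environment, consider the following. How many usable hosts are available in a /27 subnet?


Given: subnet mask /27
Host bits = 32 - 27 = 5
Total addresses = 2^5 = 32
Usable hosts = 32 - 2 (network + broadcast) = 30

30


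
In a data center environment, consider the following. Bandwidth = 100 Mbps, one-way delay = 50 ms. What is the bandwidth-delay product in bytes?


Given: bandwidth = 100 Mbps, delay = 50 ms
BDP in bits = 100 * 10^6 * 50 / 1000
BDP in bits = 5000000
BDP in bytes = 5000000 / 8 = 625000

625000


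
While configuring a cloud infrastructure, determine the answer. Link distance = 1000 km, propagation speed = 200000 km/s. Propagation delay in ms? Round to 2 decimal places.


Given: distance = 1000 km, speed = 200000 km/s
Delay = distance / speed = 1000 / 200000 seconds
Delay in ms = 1000 * 1000 / 200000
Delay = 5.0000 ms
Rounded to 2 dp = 5.00 ms

5.00


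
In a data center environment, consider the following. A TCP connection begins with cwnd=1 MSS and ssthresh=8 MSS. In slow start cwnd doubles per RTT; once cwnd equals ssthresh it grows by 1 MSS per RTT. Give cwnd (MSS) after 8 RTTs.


RTT 0: cwnd = 1 MSS (initial)
RTT 1: cwnd = 2 MSS (slow start, doubled)
RTT 2: cwnd = 4 MSS (slow start, doubled)
RTT 3: cwnd = 8 MSS (slow start, doubled)
RTT 4: cwnd = 9 MSS (congestion avoidance, +1)
RTT 5: cwnd = 10 MSS (congestion avoidance, +1)
RTT 6: cwnd = 11 MSS (congestion avoidance, +1)
RTT 7: cwnd = 12 MSS (congestion avoidance, +1)
RTT 8: cwnd = 13 MSS (congestion avoidance, +1)

13


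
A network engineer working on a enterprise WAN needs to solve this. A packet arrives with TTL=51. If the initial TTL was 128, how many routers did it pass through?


Given: initial TTL = 128, received TTL = 51
Hops = initial TTL - received TTL
Hops = 128 - 51 = 77

77


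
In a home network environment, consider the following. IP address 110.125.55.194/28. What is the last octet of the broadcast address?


Given: IP = 110.125.55.194, prefix = /28
Host bits = 32 - 28 = 4
Network last octet = 194 AND mask = 192
Host part size = 2^4 - 1 = 15
Broadcast last octet = 192 OR 15 = 207

207


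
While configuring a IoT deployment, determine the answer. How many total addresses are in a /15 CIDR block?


Given: CIDR prefix /15
Host bits = 32 - 15 = 17
Total addresses = 2^17 = 131072

131072


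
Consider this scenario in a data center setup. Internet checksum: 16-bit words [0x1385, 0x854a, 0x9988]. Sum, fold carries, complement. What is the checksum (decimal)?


Given words: [0x1385, 0x854a, 0x9988]
Step 1: Sum all words
Raw sum = 4997 + 34122 + 39304 = 78423
Step 2: Fold carry: (12887 + 1) = 12888
One's complement = ~12888 & 0xFFFF = 52647

52647


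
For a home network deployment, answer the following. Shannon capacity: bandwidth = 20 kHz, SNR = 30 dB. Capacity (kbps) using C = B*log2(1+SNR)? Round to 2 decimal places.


Given: B = 20 kHz, SNR = 30 dB
SNR linear = 10^(30/10) = 1000
1 + SNR = 1001
log2(1001) = 9.9672262588
C = 20 * 1000 * 9.9672262588 = 199344.5252 bps
C = 199.344525 kbps -> 199.34 kbps (2 dp)

199.34


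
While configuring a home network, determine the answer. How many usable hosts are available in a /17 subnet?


Given: subnet mask /17
Host bits = 32 - 17 = 15
Total addresses = 2^15 = 32768
Usable hosts = 32768 - 2 (network + broadcast) = 32766

32766


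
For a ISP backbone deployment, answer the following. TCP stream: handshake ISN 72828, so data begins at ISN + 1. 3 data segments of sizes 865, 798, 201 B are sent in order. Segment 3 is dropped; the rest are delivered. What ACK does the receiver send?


SYN uses sequence number 72828; first data byte = ISN + 1 = 72829.
Segment 1: SEQ = 72829, len = 865 B, covers [72829, 73693]
Segment 2: SEQ = 73694, len = 798 B, covers [73694, 74491]
Segment 3: SEQ = 74492, len = 201 B, covers [74492, 74692] [LOST]
In-order data received: bytes [72829, 74491] (segments 1..2).
Segment 3 missing -> gap begins at byte 74492.
Cumulative ACK = next expected in-order byte = 72829 + 865 + 798 = 74492

74492


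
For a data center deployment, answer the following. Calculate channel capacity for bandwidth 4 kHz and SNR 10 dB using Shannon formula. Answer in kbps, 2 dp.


Given: B = 4 kHz, SNR = 10 dB
SNR linear = 10^(10/10) = 10
1 + SNR = 11
log2(11) = 3.4594316186
C = 4 * 1000 * 3.4594316186 = 13837.7265 bps
C = 13.837726 kbps -> 13.84 kbps (2 dp)

13.84


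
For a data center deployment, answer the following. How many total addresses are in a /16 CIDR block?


Given: CIDR prefix /16
Host bits = 32 - 16 = 16
Total addresses = 2^16 = 65536

65536


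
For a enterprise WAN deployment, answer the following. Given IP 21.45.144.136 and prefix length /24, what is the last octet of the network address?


Given: IP = 21.45.144.136, prefix = /24
Subnet mask = 255.255.255.0
Last octet of IP: 136
Last octet of mask: 0
Network last octet = 136 AND 0 = 0

0


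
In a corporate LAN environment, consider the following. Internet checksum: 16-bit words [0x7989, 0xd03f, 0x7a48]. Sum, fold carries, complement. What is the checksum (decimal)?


Given words: [0x7989, 0xd03f, 0x7a48]
Step 1: Sum all words
Raw sum = 31113 + 53311 + 31304 = 115728
Step 2: Fold carry: (50192 + 1) = 50193
One's complement = ~50193 & 0xFFFF = 15342

15342


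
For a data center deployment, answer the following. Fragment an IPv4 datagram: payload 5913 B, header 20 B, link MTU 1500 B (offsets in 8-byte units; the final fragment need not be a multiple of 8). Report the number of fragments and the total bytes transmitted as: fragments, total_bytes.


Max data per non-final fragment = floor((MTU - header)/8)*8 = floor((1500 - 20)/8)*8 = floor(1480/8)*8 = 1480 B
Final fragment needs no 8-byte alignment: it can carry up to MTU - header = 1480 B
Non-final fragments needed = ceil((payload - 1480) / 1480) = ceil(4433/1480) = ceil(2.9953) = 3
Number of fragments = 3 + 1 = 4
Fragment sizes (data): 3 * 1480 B + 1473 B (last, 1473 <= 1480 OK)
Total bytes sent = payload + n_frags * header = 5913 + 4*20 = 5913 + 80 = 5993 B

4, 5993


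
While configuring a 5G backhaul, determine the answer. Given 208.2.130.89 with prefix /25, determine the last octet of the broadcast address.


Given: IP = 208.2.130.89, prefix = /25
Host bits = 32 - 25 = 7
Network last octet = 89 AND mask = 0
Host part size = 2^7 - 1 = 127
Broadcast last octet = 0 OR 127 = 127

127


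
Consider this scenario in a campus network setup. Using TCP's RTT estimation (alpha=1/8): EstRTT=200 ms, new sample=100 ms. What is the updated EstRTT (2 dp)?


Given: EstRTT = 200 ms, SampleRTT = 100 ms, alpha = 1/8
New EstRTT = (1 - alpha) * EstRTT + alpha * SampleRTT
(7/8) * 200 = 175
(1/8) * 100 = 12.5
New EstRTT = 175 + 12.5 = 187.5 ms -> 187.50 ms (2 dp)

187.50


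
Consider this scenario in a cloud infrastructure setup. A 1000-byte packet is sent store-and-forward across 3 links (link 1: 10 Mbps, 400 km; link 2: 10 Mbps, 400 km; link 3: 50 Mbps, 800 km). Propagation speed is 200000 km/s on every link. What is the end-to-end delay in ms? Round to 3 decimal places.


Packet = 1000 bytes = 8000 bits. Store-and-forward: sum (t_trans + t_prop) per link.
Link 1: t_trans = 8000/(10*10^6) s = 0.8000 ms; t_prop = 400/200000 s = 2.0000 ms; subtotal = 2.8000 ms
Link 2: t_trans = 8000/(10*10^6) s = 0.8000 ms; t_prop = 400/200000 s = 2.0000 ms; subtotal = 2.8000 ms
Link 3: t_trans = 8000/(50*10^6) s = 0.1600 ms; t_prop = 800/200000 s = 4.0000 ms; subtotal = 4.1600 ms
End-to-end = 2.8000 + 2.8000 + 4.1600 = 9.7600 ms -> 9.760 ms (3 dp)

9.760


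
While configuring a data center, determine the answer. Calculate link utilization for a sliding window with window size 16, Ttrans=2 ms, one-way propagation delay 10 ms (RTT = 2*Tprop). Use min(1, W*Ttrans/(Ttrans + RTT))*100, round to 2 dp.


Given: W = 16, Ttrans = 2 ms, RTT = 20 ms (= 2 * Tprop, Tprop = 10 ms)
Cycle time = Ttrans + RTT = 2 + 20 = 22 ms (first packet sent until its ACK returns)
W * Ttrans = 16 * 2 = 32 ms of sending per cycle
W * Ttrans / (Ttrans + RTT) = 32 / 22 = 1.454545
U = min(1, 1.454545) = 1.000000
U% = 100.00%

100.00


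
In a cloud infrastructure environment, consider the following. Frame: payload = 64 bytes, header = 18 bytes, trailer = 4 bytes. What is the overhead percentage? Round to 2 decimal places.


Given: payload = 64 B, header = 18 B, trailer = 4 B
Overhead bytes = header + trailer = 18 + 4 = 22
Total frame = payload + overhead = 64 + 22 = 86
Overhead % = 22 / 86 * 100 = 25.5814% -> 25.58% (2 dp)

25.58


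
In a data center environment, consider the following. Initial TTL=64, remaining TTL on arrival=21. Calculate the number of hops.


Given: initial TTL = 64, received TTL = 21
Hops = initial TTL - received TTL
Hops = 64 - 21 = 43

43


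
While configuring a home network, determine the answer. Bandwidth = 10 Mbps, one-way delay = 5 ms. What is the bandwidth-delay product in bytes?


Given: bandwidth = 10 Mbps, delay = 5 ms
BDP in bits = 10 * 10^6 * 5 / 1000
BDP in bits = 50000
BDP in bytes = 50000 / 8 = 6250

6250


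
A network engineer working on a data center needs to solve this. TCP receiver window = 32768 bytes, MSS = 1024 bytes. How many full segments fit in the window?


Given: RWND = 32768 bytes, MSS = 1024 bytes
Full segments = floor(RWND / MSS)
Full segments = floor(32768 / 1024)
Full segments = floor(32.0) = 32

32


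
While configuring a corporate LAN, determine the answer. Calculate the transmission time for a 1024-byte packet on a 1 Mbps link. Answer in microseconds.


Given: packet = 1024 bytes, bandwidth = 1 Mbps
Packet in bits = 1024 * 8 = 8192 bits
Bandwidth = 1 * 10^6 = 1000000 bps
Time = 8192 / 1000000 seconds
Time in us = 8192 * 10^6 / 1000000 = 8192

8192


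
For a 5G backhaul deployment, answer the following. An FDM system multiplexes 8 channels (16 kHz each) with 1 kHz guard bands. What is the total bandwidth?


Given: 8 channels, 16 kHz each, guard = 1 kHz
Channel bandwidth = 8 * 16 = 128 kHz
Guard bands = 7 gaps * 1 kHz = 7 kHz
Total = 128 + 7 = 135 kHz

135


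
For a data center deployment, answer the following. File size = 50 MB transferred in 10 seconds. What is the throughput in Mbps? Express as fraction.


Given: file = 50 MB, time = 10 s
File in Mb = 50 * 8 = 400 Mb
Throughput = 400 / 10 Mbps
Throughput = 40 Mbps

40


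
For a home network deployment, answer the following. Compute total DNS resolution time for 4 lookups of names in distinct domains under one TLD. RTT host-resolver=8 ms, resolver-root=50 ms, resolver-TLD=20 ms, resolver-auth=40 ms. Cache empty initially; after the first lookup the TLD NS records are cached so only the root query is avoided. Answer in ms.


Lookup 1 (cold cache): local + root + TLD + auth = 8 + 50 + 20 + 40 = 118 ms
Lookups 2..4 (TLD NS cached -> skip root; new domain -> still ask TLD and auth): local + TLD + auth = 8 + 20 + 40 = 68 ms each
Remaining 3 lookups: 3 * 68 = 204 ms
Total = 118 + 204 = 322 ms

322


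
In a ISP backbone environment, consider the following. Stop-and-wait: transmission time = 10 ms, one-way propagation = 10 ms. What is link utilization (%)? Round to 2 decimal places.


Given: Ttrans = 10 ms, Tprop = 10 ms
RTT = 2 * Tprop = 2 * 10 = 20 ms
U = Ttrans / (Ttrans + RTT)
U = 10 / (10 + 20)
U = 10 / 30 = 0.333333
U% = 33.33%

33.33


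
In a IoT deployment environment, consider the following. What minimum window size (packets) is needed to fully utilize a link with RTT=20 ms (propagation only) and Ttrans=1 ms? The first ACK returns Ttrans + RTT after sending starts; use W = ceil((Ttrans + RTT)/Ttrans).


Given: Ttrans = 1 ms, RTT = 20 ms (= 2 * Tprop, Tprop = 10 ms)
Time until first ACK returns = Ttrans + RTT = 1 + 20 = 21 ms
Need W * Ttrans >= Ttrans + RTT  ->  W >= (Ttrans + RTT) / Ttrans
(Ttrans + RTT) / Ttrans = 21 / 1 = 21
W_min = ceil(21) = 21

21


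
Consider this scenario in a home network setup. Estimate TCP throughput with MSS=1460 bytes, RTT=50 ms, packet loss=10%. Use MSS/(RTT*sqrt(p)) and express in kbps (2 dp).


Given: MSS = 1460 bytes, RTT = 50 ms, loss = 10%
RTT in seconds = 50 / 1000 = 0.05
Loss rate = 10% = 0.1
sqrt(loss) = sqrt(0.1) = 0.316227766017
Throughput (bytes/s) = 1460 / (0.05 * 0.316227766017) = 92338.5077
Throughput (kbps) = 92338.5077 * 8 / 1000 = 738.708061 -> 738.71 kbps (2 dp)

738.71


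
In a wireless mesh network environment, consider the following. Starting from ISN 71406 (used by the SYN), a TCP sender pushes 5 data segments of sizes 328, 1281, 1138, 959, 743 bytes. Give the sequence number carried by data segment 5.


The SYN occupies sequence number ISN = 71406, so the first data byte is ISN + 1 = 71407.
SEQ of data segment i = (ISN + 1) + sum of payload sizes of segments 1..i-1.
Segment 1: SEQ = 71407, payload = 328 bytes
Segment 2: SEQ = 71735, payload = 1281 bytes
Segment 3: SEQ = 73016, payload = 1138 bytes
Segment 4: SEQ = 74154, payload = 959 bytes
Segment 5: SEQ = 75113, payload = 743 bytes
SEQ of segment 5 = 71407 + 328 + 1281 + 1138 + 959 = 75113

75113


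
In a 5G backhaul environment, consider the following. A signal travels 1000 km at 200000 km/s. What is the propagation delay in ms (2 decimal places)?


Given: distance = 1000 km, speed = 200000 km/s
Delay = distance / speed = 1000 / 200000 seconds
Delay in ms = 1000 * 1000 / 200000
Delay = 5.0000 ms
Rounded to 2 dp = 5.00 ms

5.00


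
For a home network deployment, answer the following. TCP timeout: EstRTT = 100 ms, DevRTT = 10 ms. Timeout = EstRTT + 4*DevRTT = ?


Given: EstRTT = 100 ms, DevRTT = 10 ms
Timeout = EstRTT + 4 * DevRTT
4 * DevRTT = 4 * 10 = 40
Timeout = 100 + 40 = 140 ms

140


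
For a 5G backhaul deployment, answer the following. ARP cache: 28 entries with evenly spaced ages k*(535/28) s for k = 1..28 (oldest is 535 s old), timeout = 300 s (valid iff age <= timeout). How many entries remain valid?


Ages are k * 535/28 s for k = 1..28 (spacing = 19.1071 s).
Entry k is valid iff k * 535/28 <= 300 iff k <= 28 * 300 / 535 = 15.7009
n_valid = floor(15.7009) = 15
(n_stale = 28 - 15 = 13)

15


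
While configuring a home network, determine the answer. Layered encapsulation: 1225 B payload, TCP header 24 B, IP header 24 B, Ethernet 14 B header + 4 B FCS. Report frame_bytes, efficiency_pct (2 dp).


TCP segment = 1225 + 24 = 1249 B
IP packet = 1249 + 24 = 1273 B
Ethernet frame = 1273 + 14 + 4 = 1291 B
Efficiency = app / frame = 1225 / 1291 = 0.948877 = 94.8877% -> 94.89% (2 dp)

1291, 94.89


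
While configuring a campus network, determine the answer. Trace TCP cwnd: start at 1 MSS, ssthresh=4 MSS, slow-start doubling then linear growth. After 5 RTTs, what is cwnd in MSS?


RTT 0: cwnd = 1 MSS (initial)
RTT 1: cwnd = 2 MSS (slow start, doubled)
RTT 2: cwnd = 4 MSS (slow start, doubled)
RTT 3: cwnd = 5 MSS (congestion avoidance, +1)
RTT 4: cwnd = 6 MSS (congestion avoidance, +1)
RTT 5: cwnd = 7 MSS (congestion avoidance, +1)

7


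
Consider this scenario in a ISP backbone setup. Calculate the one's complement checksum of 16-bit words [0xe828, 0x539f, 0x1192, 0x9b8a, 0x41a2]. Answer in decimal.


Given words: [0xe828, 0x539f, 0x1192, 0x9b8a, 0x41a2]
Step 1: Sum all words
Raw sum = 59432 + 21407 + 4498 + 39818 + 16802 = 141957
Step 2: Fold carry: (10885 + 2) = 10887
One's complement = ~10887 & 0xFFFF = 54648

54648


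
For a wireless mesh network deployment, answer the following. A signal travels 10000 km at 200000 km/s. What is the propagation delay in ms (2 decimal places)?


Given: distance = 10000 km, speed = 200000 km/s
Delay = distance / speed = 10000 / 200000 seconds
Delay in ms = 10000 * 1000 / 200000
Delay = 50.0000 ms
Rounded to 2 dp = 50.00 ms

50.00


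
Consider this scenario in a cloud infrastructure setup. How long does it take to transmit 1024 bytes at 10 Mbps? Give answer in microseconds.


Given: packet = 1024 bytes, bandwidth = 10 Mbps
Packet in bits = 1024 * 8 = 8192 bits
Bandwidth = 10 * 10^6 = 10000000 bps
Time = 8192 / 10000000 seconds
Time in us = 8192 * 10^6 / 10000000 = 819.2

819.2


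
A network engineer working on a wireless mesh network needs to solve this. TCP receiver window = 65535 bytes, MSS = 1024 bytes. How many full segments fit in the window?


Given: RWND = 65535 bytes, MSS = 1024 bytes
Full segments = floor(RWND / MSS)
Full segments = floor(65535 / 1024)
Full segments = floor(63.999) = 63

63


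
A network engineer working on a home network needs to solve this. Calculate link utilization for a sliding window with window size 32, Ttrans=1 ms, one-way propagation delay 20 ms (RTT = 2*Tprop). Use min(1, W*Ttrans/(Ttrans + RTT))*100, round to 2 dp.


Given: W = 32, Ttrans = 1 ms, RTT = 40 ms (= 2 * Tprop, Tprop = 20 ms)
Cycle time = Ttrans + RTT = 1 + 40 = 41 ms (first packet sent until its ACK returns)
W * Ttrans = 32 * 1 = 32 ms of sending per cycle
W * Ttrans / (Ttrans + RTT) = 32 / 41 = 0.780488
U = min(1, 0.780488) = 0.780488
U% = 78.05%

78.05


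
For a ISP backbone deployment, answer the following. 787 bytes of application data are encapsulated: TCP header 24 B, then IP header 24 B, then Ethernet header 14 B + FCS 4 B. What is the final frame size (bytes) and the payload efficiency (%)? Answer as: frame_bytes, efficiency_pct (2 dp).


TCP segment = 787 + 24 = 811 B
IP packet = 811 + 24 = 835 B
Ethernet frame = 835 + 14 + 4 = 853 B
Efficiency = app / frame = 787 / 853 = 0.922626 = 92.2626% -> 92.26% (2 dp)

853, 92.26


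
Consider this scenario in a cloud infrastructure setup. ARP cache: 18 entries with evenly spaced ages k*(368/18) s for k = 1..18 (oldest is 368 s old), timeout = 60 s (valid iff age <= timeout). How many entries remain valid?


Ages are k * 368/18 s for k = 1..18 (spacing = 20.4444 s).
Entry k is valid iff k * 368/18 <= 60 iff k <= 18 * 60 / 368 = 2.9348
n_valid = floor(2.9348) = 2
(n_stale = 18 - 2 = 16)

2


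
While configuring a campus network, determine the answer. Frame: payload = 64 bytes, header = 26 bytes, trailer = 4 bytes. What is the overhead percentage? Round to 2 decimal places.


Given: payload = 64 B, header = 26 B, trailer = 4 B
Overhead bytes = header + trailer = 26 + 4 = 30
Total frame = payload + overhead = 64 + 30 = 94
Overhead % = 30 / 94 * 100 = 31.9149% -> 31.91% (2 dp)

31.91


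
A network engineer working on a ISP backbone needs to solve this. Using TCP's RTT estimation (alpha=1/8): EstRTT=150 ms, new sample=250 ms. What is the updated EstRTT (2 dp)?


Given: EstRTT = 150 ms, SampleRTT = 250 ms, alpha = 1/8
New EstRTT = (1 - alpha) * EstRTT + alpha * SampleRTT
(7/8) * 150 = 131.25
(1/8) * 250 = 31.25
New EstRTT = 131.25 + 31.25 = 162.5 ms -> 162.50 ms (2 dp)

162.50


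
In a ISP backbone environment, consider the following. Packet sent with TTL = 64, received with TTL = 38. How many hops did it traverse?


Given: initial TTL = 64, received TTL = 38
Hops = initial TTL - received TTL
Hops = 64 - 38 = 26

26


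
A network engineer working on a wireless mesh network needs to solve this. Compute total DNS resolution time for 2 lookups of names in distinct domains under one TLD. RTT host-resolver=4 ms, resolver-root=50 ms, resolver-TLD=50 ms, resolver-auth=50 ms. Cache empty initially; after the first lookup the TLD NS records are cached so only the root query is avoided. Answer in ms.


Lookup 1 (cold cache): local + root + TLD + auth = 4 + 50 + 50 + 50 = 154 ms
Lookups 2..2 (TLD NS cached -> skip root; new domain -> still ask TLD and auth): local + TLD + auth = 4 + 50 + 50 = 104 ms each
Remaining 1 lookups: 1 * 104 = 104 ms
Total = 154 + 104 = 258 ms

258


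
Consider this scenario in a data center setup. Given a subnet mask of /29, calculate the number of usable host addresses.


Given: subnet mask /29
Host bits = 32 - 29 = 3
Total addresses = 2^3 = 8
Usable hosts = 8 - 2 (network + broadcast) = 6

6


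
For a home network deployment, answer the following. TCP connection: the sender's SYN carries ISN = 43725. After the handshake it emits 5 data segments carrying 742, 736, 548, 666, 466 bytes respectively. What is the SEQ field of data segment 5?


The SYN occupies sequence number ISN = 43725, so the first data byte is ISN + 1 = 43726.
SEQ of data segment i = (ISN + 1) + sum of payload sizes of segments 1..i-1.
Segment 1: SEQ = 43726, payload = 742 bytes
Segment 2: SEQ = 44468, payload = 736 bytes
Segment 3: SEQ = 45204, payload = 548 bytes
Segment 4: SEQ = 45752, payload = 666 bytes
Segment 5: SEQ = 46418, payload = 466 bytes
SEQ of segment 5 = 43726 + 742 + 736 + 548 + 666 = 46418

46418


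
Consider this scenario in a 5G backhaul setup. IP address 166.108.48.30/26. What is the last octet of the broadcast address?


Given: IP = 166.108.48.30, prefix = /26
Host bits = 32 - 26 = 6
Network last octet = 30 AND mask = 0
Host part size = 2^6 - 1 = 63
Broadcast last octet = 0 OR 63 = 63

63


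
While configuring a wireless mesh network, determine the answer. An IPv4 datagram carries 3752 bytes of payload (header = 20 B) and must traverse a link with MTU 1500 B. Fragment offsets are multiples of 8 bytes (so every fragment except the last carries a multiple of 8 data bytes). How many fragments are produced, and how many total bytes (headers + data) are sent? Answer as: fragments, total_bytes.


Max data per non-final fragment = floor((MTU - header)/8)*8 = floor((1500 - 20)/8)*8 = floor(1480/8)*8 = 1480 B
Final fragment needs no 8-byte alignment: it can carry up to MTU - header = 1480 B
Non-final fragments needed = ceil((payload - 1480) / 1480) = ceil(2272/1480) = ceil(1.5351) = 2
Number of fragments = 2 + 1 = 3
Fragment sizes (data): 2 * 1480 B + 792 B (last, 792 <= 1480 OK)
Total bytes sent = payload + n_frags * header = 3752 + 3*20 = 3752 + 60 = 3812 B

3, 3812


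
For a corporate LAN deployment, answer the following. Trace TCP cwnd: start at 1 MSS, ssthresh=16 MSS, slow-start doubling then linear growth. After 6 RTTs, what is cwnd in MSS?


RTT 0: cwnd = 1 MSS (initial)
RTT 1: cwnd = 2 MSS (slow start, doubled)
RTT 2: cwnd = 4 MSS (slow start, doubled)
RTT 3: cwnd = 8 MSS (slow start, doubled)
RTT 4: cwnd = 16 MSS (slow start, doubled)
RTT 5: cwnd = 17 MSS (congestion avoidance, +1)
RTT 6: cwnd = 18 MSS (congestion avoidance, +1)

18


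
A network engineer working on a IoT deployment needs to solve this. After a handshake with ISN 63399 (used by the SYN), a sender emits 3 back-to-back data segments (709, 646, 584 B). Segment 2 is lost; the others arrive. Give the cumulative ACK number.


SYN uses sequence number 63399; first data byte = ISN + 1 = 63400.
Segment 1: SEQ = 63400, len = 709 B, covers [63400, 64108]
Segment 2: SEQ = 64109, len = 646 B, covers [64109, 64754] [LOST]
Segment 3: SEQ = 64755, len = 584 B, covers [64755, 65338]
In-order data received: bytes [63400, 64108] (segments 1..1).
Segment 2 missing -> gap begins at byte 64109; later segments buffered out of order.
Cumulative ACK = next expected in-order byte = 63400 + 709 = 64109

64109


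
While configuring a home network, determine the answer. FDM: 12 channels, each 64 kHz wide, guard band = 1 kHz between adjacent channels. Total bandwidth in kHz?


Given: 12 channels, 64 kHz each, guard = 1 kHz
Channel bandwidth = 12 * 64 = 768 kHz
Guard bands = 11 gaps * 1 kHz = 11 kHz
Total = 768 + 11 = 779 kHz

779


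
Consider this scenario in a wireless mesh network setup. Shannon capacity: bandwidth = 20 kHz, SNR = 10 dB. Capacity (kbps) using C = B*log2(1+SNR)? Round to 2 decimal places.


Given: B = 20 kHz, SNR = 10 dB
SNR linear = 10^(10/10) = 10
1 + SNR = 11
log2(11) = 3.4594316186
C = 20 * 1000 * 3.4594316186 = 69188.6324 bps
C = 69.188632 kbps -> 69.19 kbps (2 dp)

69.19


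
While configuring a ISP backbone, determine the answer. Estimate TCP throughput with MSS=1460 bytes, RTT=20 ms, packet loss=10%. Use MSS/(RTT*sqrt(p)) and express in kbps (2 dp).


Given: MSS = 1460 bytes, RTT = 20 ms, loss = 10%
RTT in seconds = 20 / 1000 = 0.02
Loss rate = 10% = 0.1
sqrt(loss) = sqrt(0.1) = 0.316227766017
Throughput (bytes/s) = 1460 / (0.02 * 0.316227766017) = 230846.2692
Throughput (kbps) = 230846.2692 * 8 / 1000 = 1846.770154 -> 1846.77 kbps (2 dp)

1846.77


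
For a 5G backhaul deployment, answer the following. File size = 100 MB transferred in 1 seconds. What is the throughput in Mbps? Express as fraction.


Given: file = 100 MB, time = 1 s
File in Mb = 100 * 8 = 800 Mb
Throughput = 800 / 1 Mbps
Throughput = 800 Mbps

800


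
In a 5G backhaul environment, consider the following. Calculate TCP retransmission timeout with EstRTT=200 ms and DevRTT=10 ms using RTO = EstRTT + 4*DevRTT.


Given: EstRTT = 200 ms, DevRTT = 10 ms
Timeout = EstRTT + 4 * DevRTT
4 * DevRTT = 4 * 10 = 40
Timeout = 200 + 40 = 240 ms

240


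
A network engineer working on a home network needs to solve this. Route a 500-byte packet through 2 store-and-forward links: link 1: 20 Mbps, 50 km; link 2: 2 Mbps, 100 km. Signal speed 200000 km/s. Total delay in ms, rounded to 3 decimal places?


Packet = 500 bytes = 4000 bits. Store-and-forward: sum (t_trans + t_prop) per link.
Link 1: t_trans = 4000/(20*10^6) s = 0.2000 ms; t_prop = 50/200000 s = 0.2500 ms; subtotal = 0.4500 ms
Link 2: t_trans = 4000/(2*10^6) s = 2.0000 ms; t_prop = 100/200000 s = 0.5000 ms; subtotal = 2.5000 ms
End-to-end = 0.4500 + 2.5000 = 2.9500 ms -> 2.950 ms (3 dp)

2.950


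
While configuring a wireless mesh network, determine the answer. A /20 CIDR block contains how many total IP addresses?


Given: CIDR prefix /20
Host bits = 32 - 20 = 12
Total addresses = 2^12 = 4096

4096


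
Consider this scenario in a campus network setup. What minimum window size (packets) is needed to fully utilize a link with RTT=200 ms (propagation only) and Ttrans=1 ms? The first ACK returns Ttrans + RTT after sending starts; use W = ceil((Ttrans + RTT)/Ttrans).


Given: Ttrans = 1 ms, RTT = 200 ms (= 2 * Tprop, Tprop = 100 ms)
Time until first ACK returns = Ttrans + RTT = 1 + 200 = 201 ms
Need W * Ttrans >= Ttrans + RTT  ->  W >= (Ttrans + RTT) / Ttrans
(Ttrans + RTT) / Ttrans = 201 / 1 = 201
W_min = ceil(201) = 201

201


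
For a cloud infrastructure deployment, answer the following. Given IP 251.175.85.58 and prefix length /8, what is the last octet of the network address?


Given: IP = 251.175.85.58, prefix = /8
Subnet mask = 255.0.0.0
Last octet of IP: 58
Last octet of mask: 0
Network last octet = 58 AND 0 = 0

0


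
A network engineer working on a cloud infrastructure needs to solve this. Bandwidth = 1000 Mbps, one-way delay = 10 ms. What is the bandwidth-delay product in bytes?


Given: bandwidth = 1000 Mbps, delay = 10 ms
BDP in bits = 1000 * 10^6 * 10 / 1000
BDP in bits = 10000000
BDP in bytes = 10000000 / 8 = 1250000

1250000


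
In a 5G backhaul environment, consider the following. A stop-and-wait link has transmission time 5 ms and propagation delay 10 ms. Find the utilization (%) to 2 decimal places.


Given: Ttrans = 5 ms, Tprop = 10 ms
RTT = 2 * Tprop = 2 * 10 = 20 ms
U = Ttrans / (Ttrans + RTT)
U = 5 / (5 + 20)
U = 5 / 25 = 0.2
U% = 20.00%

20.00


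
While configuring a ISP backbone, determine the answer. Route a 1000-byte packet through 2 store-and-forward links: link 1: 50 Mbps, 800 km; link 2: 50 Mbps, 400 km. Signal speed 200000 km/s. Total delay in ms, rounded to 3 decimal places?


Packet = 1000 bytes = 8000 bits. Store-and-forward: sum (t_trans + t_prop) per link.
Link 1: t_trans = 8000/(50*10^6) s = 0.1600 ms; t_prop = 800/200000 s = 4.0000 ms; subtotal = 4.1600 ms
Link 2: t_trans = 8000/(50*10^6) s = 0.1600 ms; t_prop = 400/200000 s = 2.0000 ms; subtotal = 2.1600 ms
End-to-end = 4.1600 + 2.1600 = 6.3200 ms -> 6.320 ms (3 dp)

6.320


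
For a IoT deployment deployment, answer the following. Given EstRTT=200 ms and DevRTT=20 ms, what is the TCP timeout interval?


Given: EstRTT = 200 ms, DevRTT = 20 ms
Timeout = EstRTT + 4 * DevRTT
4 * DevRTT = 4 * 20 = 80
Timeout = 200 + 80 = 280 ms

280


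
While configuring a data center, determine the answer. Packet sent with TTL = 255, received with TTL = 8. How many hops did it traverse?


Given: initial TTL = 255, received TTL = 8
Hops = initial TTL - received TTL
Hops = 255 - 8 = 247

247


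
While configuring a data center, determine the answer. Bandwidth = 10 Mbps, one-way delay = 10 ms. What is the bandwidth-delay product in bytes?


Given: bandwidth = 10 Mbps, delay = 10 ms
BDP in bits = 10 * 10^6 * 10 / 1000
BDP in bits = 100000
BDP in bytes = 100000 / 8 = 12500

12500


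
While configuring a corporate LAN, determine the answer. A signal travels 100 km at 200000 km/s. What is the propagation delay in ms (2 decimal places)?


Given: distance = 100 km, speed = 200000 km/s
Delay = distance / speed = 100 / 200000 seconds
Delay in ms = 100 * 1000 / 200000
Delay = 0.5000 ms
Rounded to 2 dp = 0.50 ms

0.50


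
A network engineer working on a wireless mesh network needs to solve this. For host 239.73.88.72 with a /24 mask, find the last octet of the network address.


Given: IP = 239.73.88.72, prefix = /24
Subnet mask = 255.255.255.0
Last octet of IP: 72
Last octet of mask: 0
Network last octet = 72 AND 0 = 0

0


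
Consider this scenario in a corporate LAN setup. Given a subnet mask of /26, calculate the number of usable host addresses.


Given: subnet mask /26
Host bits = 32 - 26 = 6
Total addresses = 2^6 = 64
Usable hosts = 64 - 2 (network + broadcast) = 62

62


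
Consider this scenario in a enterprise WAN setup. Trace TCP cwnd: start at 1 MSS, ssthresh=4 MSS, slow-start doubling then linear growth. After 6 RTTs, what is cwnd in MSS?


RTT 0: cwnd = 1 MSS (initial)
RTT 1: cwnd = 2 MSS (slow start, doubled)
RTT 2: cwnd = 4 MSS (slow start, doubled)
RTT 3: cwnd = 5 MSS (congestion avoidance, +1)
RTT 4: cwnd = 6 MSS (congestion avoidance, +1)
RTT 5: cwnd = 7 MSS (congestion avoidance, +1)
RTT 6: cwnd = 8 MSS (congestion avoidance, +1)

8


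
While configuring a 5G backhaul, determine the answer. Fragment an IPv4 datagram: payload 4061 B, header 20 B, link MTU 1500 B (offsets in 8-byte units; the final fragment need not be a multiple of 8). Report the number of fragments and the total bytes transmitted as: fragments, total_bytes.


Max data per non-final fragment = floor((MTU - header)/8)*8 = floor((1500 - 20)/8)*8 = floor(1480/8)*8 = 1480 B
Final fragment needs no 8-byte alignment: it can carry up to MTU - header = 1480 B
Non-final fragments needed = ceil((payload - 1480) / 1480) = ceil(2581/1480) = ceil(1.7439) = 2
Number of fragments = 2 + 1 = 3
Fragment sizes (data): 2 * 1480 B + 1101 B (last, 1101 <= 1480 OK)
Total bytes sent = payload + n_frags * header = 4061 + 3*20 = 4061 + 60 = 4121 B

3, 4121
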